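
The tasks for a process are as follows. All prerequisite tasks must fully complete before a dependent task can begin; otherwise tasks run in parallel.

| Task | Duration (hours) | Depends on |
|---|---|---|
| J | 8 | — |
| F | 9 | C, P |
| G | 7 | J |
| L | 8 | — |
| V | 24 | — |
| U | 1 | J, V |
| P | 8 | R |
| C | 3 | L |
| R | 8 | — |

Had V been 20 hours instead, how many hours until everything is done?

25

Critical path before the change: V→U = 24+1 = 25 giving 25 hours.
V is on the critical path; changing it to 20 makes that path 21 hours.
The binding chain switches to R→P→F = 8+8+9 = 25; finish 25 hours.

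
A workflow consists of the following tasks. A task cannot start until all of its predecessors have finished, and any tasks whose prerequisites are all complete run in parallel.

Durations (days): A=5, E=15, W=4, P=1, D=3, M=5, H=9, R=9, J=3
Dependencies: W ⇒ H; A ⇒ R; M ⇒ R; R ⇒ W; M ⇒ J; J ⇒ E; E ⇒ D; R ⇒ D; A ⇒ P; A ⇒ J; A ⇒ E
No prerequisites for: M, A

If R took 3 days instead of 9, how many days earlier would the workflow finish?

1

Baseline: M→R→W→H = 5+9+4+9 = 27 → 27 days.
Since R is critical, the -6 change carries straight to that chain (now 21 days).
Now M→J→E→D = 5+3+15+3 = 26 is longest, so the finish becomes 26 days.
Change in finish: 26 − 27 = -1 days.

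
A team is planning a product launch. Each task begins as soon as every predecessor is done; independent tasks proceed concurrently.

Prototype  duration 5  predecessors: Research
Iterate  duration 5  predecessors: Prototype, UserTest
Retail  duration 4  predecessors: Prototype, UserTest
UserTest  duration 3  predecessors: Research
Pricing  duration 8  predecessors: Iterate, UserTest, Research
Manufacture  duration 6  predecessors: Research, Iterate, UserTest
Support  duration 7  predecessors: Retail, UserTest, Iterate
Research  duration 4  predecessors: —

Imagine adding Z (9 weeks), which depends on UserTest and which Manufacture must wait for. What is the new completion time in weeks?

Originally the project takes 22 weeks.
With Z inserted, Manufacture now waits for max(Research, Iterate, UserTest, Z).
New critical path: Research→Prototype→Iterate→Pricing = 4+5+5+8 = 22 ⇒ 22 weeks.

22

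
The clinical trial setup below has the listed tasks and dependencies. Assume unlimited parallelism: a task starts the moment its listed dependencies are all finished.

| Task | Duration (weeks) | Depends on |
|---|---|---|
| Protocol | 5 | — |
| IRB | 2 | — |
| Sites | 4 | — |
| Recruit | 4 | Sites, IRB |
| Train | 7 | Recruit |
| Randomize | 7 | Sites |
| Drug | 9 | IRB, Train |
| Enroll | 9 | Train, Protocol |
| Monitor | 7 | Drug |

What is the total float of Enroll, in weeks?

7

Sites→Recruit→Train→Drug→Monitor = 4+4+7+9+7 = 31 sets the makespan at 31 weeks.
Longest path through Enroll: 24 weeks (earliest finish 24, latest finish 31).
So Enroll can slip 31 − 24 = 7 weeks.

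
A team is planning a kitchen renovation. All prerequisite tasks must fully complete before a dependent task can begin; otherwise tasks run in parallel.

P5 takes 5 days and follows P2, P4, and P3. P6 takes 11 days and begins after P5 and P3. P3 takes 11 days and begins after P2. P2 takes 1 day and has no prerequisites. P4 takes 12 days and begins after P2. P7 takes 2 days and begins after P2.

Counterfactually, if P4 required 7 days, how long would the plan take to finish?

28

The binding path is P2→P4→P5→P6 = 1+12+5+11 = 29; finish at 29 days.
P4 is on the critical path; changing it to 7 makes that path 24 days.
New critical path: P2→P3→P5→P6 = 1+11+5+11 = 28 ⇒ 28 days.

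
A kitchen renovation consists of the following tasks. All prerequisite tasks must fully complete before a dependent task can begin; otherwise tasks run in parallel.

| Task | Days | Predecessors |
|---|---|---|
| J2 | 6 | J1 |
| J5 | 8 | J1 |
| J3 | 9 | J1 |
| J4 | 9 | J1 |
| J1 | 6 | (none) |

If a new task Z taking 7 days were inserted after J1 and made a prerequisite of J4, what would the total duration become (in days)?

Originally the project takes 15 days.
With Z inserted, J4 now waits for max(J1, Z).
New critical path: J1→Z→J4 = 6+7+9 = 22 ⇒ 22 days.

22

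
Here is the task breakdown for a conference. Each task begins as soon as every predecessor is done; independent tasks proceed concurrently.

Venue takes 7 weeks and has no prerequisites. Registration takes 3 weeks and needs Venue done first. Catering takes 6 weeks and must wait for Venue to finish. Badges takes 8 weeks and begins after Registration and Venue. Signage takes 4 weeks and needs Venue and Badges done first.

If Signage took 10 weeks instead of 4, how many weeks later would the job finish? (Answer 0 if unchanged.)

Actual critical path: Venue→Registration→Badges→Signage = 7+3+8+4 = 22 ⇒ 22 weeks.
Signage is on the critical path; changing it to 10 makes that path 28 weeks.
No other chain overtakes it, so the finish is 28 weeks.
Change in finish: 28 − 22 = +6 weeks.

6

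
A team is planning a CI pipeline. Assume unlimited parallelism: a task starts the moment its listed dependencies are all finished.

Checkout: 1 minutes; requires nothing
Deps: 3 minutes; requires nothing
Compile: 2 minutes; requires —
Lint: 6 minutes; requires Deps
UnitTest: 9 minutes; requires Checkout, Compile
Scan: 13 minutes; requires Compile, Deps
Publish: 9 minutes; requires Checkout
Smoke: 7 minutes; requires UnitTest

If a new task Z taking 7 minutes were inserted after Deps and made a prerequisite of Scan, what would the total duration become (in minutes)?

Originally the project takes 18 minutes.
With Z inserted, Scan now waits for max(Compile, Deps, Z).
New critical path: Deps→Z→Scan = 3+7+13 = 23 ⇒ 23 minutes.

23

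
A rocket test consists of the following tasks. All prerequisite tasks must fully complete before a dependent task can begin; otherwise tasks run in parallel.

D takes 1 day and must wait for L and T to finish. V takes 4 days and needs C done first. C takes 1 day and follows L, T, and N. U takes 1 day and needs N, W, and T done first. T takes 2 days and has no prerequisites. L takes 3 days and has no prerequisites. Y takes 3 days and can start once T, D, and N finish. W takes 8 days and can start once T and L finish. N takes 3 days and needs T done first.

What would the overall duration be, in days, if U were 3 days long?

14

The binding path is L→W→U = 3+8+1 = 12; finish at 12 days.
U is on the critical path; changing it to 3 makes that path 14 days.
No other chain overtakes it, so the finish is 14 days.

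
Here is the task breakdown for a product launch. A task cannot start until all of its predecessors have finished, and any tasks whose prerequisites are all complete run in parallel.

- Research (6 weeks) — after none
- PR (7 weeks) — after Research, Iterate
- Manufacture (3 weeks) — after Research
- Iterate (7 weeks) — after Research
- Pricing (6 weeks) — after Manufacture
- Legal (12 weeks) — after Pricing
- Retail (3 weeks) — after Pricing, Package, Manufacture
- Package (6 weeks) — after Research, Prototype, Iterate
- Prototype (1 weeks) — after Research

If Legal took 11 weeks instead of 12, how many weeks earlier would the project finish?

1

The binding path is Research→Manufacture→Pricing→Legal = 6+3+6+12 = 27; finish at 27 weeks.
Since Legal is critical, the -1 change carries straight to that chain (now 26 weeks).
The critical path is still Research→Manufacture→Pricing→Legal; finish is now 26 weeks.
Change in finish: 26 − 27 = -1 weeks.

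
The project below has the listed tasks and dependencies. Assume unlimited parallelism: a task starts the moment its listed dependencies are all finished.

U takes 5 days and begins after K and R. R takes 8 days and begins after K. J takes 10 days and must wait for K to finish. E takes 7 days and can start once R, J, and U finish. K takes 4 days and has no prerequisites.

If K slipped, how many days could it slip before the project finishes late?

0

The longest chain is K→R→U→E = 4+8+5+7 = 24; overall finish 24 days.
The longest chain containing K totals 24 days.
Float = 24 − 24 = 0.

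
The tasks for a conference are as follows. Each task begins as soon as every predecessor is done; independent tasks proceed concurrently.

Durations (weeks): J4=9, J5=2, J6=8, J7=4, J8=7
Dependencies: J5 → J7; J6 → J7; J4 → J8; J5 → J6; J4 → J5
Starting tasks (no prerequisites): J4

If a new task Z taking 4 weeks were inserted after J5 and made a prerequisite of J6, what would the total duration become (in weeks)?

Originally the plan takes 23 weeks.
With Z inserted, J6 now waits for max(J5, Z).
New critical path: J4→J5→Z→J6→J7 = 9+2+4+8+4 = 27 ⇒ 27 weeks.

27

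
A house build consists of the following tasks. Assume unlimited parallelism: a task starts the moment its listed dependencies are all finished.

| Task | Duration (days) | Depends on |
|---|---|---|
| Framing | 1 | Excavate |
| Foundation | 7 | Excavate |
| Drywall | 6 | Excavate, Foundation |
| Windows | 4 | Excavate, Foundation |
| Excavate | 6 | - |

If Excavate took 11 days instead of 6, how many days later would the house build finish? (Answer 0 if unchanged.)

5

As given, the longest chain is Excavate→Foundation→Drywall = 6+7+6 = 19, so the finish is 19 days.
Excavate lies on that path, so at 11 days the path becomes 24 days.
The critical path is still Excavate→Foundation→Drywall; finish is now 24 days.
Change in finish: 24 − 19 = +5 days.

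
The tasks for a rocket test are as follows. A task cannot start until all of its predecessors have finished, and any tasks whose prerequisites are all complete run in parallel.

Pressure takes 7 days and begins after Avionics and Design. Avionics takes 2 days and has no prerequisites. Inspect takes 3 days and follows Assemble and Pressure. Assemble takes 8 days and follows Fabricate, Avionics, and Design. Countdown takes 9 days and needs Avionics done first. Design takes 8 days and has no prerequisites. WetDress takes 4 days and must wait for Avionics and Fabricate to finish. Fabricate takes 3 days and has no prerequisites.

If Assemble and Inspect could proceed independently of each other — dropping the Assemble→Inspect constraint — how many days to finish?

18

With the dependency in place, Design→Assemble→Inspect = 8+8+3 = 19 sets the finish at 19 days.
Without Assemble→Inspect, Inspect's earliest start moves from 16 to 15.
After: Design→Pressure→Inspect = 8+7+3 = 18 → 18 days.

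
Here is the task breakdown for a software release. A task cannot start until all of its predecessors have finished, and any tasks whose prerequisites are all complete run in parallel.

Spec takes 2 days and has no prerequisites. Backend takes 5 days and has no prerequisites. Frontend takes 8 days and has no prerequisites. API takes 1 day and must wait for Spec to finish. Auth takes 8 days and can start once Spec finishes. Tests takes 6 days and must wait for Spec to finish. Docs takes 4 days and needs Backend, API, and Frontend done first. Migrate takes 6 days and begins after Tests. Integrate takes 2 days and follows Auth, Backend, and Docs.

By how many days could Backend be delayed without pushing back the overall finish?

3

The longest chain is Spec→Tests→Migrate = 2+6+6 = 14; overall finish 14 days.
Longest path through Backend: 11 days (earliest finish 5, latest finish 8).
Float = 14 − 11 = 3.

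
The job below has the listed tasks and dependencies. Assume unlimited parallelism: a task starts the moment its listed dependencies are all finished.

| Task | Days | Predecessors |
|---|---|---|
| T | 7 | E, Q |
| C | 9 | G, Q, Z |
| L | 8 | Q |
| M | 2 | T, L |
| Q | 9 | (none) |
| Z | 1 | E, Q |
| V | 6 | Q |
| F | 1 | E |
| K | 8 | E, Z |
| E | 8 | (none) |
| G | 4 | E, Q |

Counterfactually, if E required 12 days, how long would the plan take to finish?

Critical path before the change: Q→G→C = 9+4+9 = 22 giving 22 days.
The longest path through E is only 21 days, so E has float 1.
The binding chain switches to E→G→C = 12+4+9 = 25; finish 25 days.

25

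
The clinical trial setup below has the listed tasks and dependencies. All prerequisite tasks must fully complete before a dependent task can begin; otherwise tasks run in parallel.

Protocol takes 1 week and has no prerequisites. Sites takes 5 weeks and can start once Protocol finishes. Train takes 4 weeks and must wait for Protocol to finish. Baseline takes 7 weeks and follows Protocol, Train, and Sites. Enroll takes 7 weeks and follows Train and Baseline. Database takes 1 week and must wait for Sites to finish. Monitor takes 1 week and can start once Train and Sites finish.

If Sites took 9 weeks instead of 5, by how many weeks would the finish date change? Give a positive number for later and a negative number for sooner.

4

The binding path is Protocol→Sites→Baseline→Enroll = 1+5+7+7 = 20; finish at 20 weeks.
Since Sites is critical, the +4 change carries straight to that chain (now 24 weeks).
That remains the longest chain; total 24 weeks.
Change in finish: 24 − 20 = +4 weeks.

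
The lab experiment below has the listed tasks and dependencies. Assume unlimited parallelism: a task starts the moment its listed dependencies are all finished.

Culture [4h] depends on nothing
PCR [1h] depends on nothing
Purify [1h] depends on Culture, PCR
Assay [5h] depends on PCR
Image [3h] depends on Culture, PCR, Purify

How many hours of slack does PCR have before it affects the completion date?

Critical path: Culture→Purify→Image = 4+1+3 = 8, so the finish is 8 hours.
The longest chain containing PCR totals 6 hours.
Slack of PCR = 2 − 0 = 2 hours.

2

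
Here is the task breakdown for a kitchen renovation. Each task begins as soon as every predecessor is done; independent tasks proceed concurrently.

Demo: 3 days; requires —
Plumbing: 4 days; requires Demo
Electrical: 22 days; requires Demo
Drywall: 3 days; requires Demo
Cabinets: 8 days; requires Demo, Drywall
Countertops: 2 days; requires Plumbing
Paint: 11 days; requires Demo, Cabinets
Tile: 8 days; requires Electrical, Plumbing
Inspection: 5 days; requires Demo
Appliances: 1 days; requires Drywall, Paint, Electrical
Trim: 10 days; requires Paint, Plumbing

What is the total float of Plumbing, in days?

18

Demo→Drywall→Cabinets→Paint→Trim = 3+3+8+11+10 = 35 sets the makespan at 35 days.
The longest chain containing Plumbing totals 17 days.
So Plumbing can slip 25 − 7 = 18 days.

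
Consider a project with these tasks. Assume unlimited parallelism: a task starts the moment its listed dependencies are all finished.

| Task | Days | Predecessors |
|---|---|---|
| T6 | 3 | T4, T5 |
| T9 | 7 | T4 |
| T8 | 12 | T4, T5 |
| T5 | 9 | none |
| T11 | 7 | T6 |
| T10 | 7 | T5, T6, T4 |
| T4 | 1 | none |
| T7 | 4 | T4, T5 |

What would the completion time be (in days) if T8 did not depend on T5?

19

With the dependency in place, T5→T8 = 9+12 = 21 sets the finish at 21 days.
Without T5→T8, T8's earliest start moves from 9 to 1.
After: T5→T6→T10 = 9+3+7 = 19 → 19 days.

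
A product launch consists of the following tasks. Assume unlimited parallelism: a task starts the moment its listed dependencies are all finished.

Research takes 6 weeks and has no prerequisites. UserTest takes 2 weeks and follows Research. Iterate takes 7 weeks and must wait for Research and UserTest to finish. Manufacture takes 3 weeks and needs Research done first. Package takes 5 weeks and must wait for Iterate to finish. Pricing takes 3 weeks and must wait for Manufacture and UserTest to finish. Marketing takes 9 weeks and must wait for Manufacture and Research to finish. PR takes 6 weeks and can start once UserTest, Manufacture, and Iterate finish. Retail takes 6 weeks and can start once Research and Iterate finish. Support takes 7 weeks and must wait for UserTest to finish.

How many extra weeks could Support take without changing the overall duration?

6

The longest chain is Research→UserTest→Iterate→PR = 6+2+7+6 = 21; overall finish 21 weeks.
The longest chain containing Support totals 15 weeks.
Float = 21 − 15 = 6.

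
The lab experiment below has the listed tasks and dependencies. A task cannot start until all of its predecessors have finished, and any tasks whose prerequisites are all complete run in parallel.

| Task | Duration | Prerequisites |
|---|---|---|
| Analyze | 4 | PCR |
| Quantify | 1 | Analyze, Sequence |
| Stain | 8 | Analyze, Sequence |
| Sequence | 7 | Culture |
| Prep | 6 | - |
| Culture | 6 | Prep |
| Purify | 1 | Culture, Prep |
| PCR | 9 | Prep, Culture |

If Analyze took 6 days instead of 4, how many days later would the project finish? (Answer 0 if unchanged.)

Critical path before the change: Prep→Culture→PCR→Analyze→Stain = 6+6+9+4+8 = 33 giving 33 days.
Analyze is on the critical path; changing it to 6 makes that path 35 days.
That remains the longest chain; total 35 days.
Change in finish: 35 − 33 = +2 days.

2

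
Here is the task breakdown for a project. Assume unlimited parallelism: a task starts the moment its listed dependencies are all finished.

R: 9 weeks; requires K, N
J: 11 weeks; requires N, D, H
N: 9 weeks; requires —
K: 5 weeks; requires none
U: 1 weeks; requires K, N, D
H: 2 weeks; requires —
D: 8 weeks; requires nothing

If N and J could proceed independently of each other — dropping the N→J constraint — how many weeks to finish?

Before: longest chain N→J = 9+11 = 20, finish 20.
Without N→J, J's earliest start moves from 9 to 8.
New critical path: D→J = 8+11 = 19 ⇒ 19 weeks.

19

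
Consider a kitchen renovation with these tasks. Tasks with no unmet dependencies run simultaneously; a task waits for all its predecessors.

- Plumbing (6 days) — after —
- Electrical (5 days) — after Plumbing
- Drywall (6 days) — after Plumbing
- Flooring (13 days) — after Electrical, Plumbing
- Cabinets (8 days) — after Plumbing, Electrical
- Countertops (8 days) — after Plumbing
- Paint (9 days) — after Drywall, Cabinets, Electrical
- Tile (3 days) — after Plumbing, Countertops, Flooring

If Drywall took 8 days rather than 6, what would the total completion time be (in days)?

Baseline: Plumbing→Electrical→Cabinets→Paint = 6+5+8+9 = 28 → 28 days.
Drywall has 7 days of float (longest path through it is 21).
No other chain overtakes it, so the finish is 28 days.

28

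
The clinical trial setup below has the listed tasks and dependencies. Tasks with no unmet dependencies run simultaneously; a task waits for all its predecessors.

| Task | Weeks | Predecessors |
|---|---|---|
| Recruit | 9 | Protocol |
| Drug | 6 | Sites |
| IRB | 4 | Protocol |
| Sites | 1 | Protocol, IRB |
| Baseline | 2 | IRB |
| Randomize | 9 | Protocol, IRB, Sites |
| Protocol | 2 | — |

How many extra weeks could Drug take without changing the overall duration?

Critical path: Protocol→IRB→Sites→Randomize = 2+4+1+9 = 16, so the finish is 16 weeks.
The longest chain containing Drug totals 13 weeks.
Slack of Drug = 10 − 7 = 3 weeks.

3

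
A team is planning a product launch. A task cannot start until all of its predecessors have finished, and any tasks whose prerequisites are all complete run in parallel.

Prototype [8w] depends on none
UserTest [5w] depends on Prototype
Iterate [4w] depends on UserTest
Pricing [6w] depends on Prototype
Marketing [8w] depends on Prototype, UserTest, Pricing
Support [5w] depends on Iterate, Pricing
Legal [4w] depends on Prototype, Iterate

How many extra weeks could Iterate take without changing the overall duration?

Prototype→UserTest→Iterate→Support = 8+5+4+5 = 22 sets the makespan at 22 weeks.
Longest path through Iterate: 22 weeks (earliest finish 17, latest finish 17).
So Iterate can slip 17 − 17 = 0 weeks.

0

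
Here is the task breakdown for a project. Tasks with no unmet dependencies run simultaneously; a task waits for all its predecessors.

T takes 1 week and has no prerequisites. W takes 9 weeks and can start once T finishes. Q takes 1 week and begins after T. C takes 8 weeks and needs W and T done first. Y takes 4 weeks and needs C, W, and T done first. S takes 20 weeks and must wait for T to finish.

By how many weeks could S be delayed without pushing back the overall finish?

1

Critical path: T→W→C→Y = 1+9+8+4 = 22, so the finish is 22 weeks.
The longest chain containing S totals 21 weeks.
Float = 22 − 21 = 1.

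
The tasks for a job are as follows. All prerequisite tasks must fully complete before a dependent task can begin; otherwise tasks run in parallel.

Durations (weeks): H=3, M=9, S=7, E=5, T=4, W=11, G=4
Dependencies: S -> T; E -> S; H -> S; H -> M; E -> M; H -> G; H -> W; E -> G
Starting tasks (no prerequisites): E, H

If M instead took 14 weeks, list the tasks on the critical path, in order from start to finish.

The binding path is E→S→T = 5+7+4 = 16; finish at 16 weeks.
M has 2 weeks of float (longest path through it is 14).
New critical path: E→M = 5+14 = 19 ⇒ 19 weeks.

E, M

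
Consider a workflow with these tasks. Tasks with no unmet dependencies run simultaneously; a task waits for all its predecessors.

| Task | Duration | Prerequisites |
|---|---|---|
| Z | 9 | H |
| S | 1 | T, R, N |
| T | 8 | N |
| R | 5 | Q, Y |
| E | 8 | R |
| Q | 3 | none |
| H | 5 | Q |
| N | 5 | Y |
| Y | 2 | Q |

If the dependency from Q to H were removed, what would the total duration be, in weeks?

19

Original critical path: Q→Y→N→T→S = 3+2+5+8+1 = 19 ⇒ 19 weeks.
Without Q→H, H's earliest start moves from 3 to 0.
New critical path: Q→Y→N→T→S = 3+2+5+8+1 = 19 ⇒ 19 weeks.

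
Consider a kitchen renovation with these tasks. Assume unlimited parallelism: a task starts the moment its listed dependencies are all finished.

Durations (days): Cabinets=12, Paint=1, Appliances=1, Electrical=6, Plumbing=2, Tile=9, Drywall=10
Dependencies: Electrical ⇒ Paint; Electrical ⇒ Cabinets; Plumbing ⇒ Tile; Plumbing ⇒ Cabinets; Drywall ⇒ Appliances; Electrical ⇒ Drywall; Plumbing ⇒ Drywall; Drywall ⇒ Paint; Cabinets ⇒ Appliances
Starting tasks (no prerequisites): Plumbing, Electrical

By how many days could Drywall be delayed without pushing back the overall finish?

2

Critical path: Electrical→Cabinets→Appliances = 6+12+1 = 19, so the finish is 19 days.
The longest chain containing Drywall totals 17 days.
Slack of Drywall = 8 − 6 = 2 days.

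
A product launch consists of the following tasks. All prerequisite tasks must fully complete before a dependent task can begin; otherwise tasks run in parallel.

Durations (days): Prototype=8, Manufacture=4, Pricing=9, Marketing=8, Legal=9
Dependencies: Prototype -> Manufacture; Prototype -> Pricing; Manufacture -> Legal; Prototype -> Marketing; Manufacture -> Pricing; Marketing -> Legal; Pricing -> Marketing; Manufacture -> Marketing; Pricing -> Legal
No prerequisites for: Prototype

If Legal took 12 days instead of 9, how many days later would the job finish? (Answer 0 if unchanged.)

3

Baseline: Prototype→Manufacture→Pricing→Marketing→Legal = 8+4+9+8+9 = 38 → 38 days.
Since Legal is critical, the +3 change carries straight to that chain (now 41 days).
No other chain overtakes it, so the finish is 41 days.
Change in finish: 41 − 38 = +3 days.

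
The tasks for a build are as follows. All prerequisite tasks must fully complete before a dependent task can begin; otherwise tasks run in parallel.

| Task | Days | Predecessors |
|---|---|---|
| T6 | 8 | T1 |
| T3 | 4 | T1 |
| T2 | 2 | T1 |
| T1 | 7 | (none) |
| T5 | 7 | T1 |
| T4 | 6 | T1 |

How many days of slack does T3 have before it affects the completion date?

T1→T6 = 7+8 = 15 sets the makespan at 15 days.
Longest path through T3: 11 days (earliest finish 11, latest finish 15).
Slack of T3 = 11 − 7 = 4 days.

4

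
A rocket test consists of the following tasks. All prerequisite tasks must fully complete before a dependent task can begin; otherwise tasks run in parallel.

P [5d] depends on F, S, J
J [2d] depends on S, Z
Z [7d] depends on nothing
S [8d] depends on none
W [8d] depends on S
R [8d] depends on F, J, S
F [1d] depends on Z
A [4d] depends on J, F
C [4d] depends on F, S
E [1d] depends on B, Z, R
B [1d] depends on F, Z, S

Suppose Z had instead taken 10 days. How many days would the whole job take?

Critical path before the change: S→J→R→E = 8+2+8+1 = 19 giving 19 days.
The longest path through Z is only 18 days, so Z has float 1.
New critical path: Z→J→R→E = 10+2+8+1 = 21 ⇒ 21 days.

21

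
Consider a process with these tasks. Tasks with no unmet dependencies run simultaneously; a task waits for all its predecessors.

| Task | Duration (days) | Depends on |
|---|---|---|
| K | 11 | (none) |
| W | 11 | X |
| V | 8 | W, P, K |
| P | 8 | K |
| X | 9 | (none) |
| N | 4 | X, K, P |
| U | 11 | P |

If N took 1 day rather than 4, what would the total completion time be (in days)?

30

Baseline: K→P→U = 11+8+11 = 30 → 30 days.
The longest path through N is only 23 days, so N has float 7.
That remains the longest chain; total 30 days.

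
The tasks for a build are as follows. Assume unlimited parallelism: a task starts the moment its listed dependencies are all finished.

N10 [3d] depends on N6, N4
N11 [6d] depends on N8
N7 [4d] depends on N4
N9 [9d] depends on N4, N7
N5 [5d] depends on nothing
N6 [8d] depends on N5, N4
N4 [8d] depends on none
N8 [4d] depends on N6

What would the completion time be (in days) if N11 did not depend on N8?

21

With the dependency in place, N4→N6→N8→N11 = 8+8+4+6 = 26 sets the finish at 26 days.
Without N8→N11, N11's earliest start moves from 20 to 0.
The longest chain is now N4→N7→N9 = 8+4+9 = 21, so the project takes 21 days.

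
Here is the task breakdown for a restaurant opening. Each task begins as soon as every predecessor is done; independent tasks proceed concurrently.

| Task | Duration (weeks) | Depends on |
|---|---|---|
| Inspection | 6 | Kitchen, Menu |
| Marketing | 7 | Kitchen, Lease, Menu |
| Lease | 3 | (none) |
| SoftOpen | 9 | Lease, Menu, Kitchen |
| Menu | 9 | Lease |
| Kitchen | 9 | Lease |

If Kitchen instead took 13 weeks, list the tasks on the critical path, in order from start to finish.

Lease, Kitchen, SoftOpen

Baseline: Lease→Kitchen→SoftOpen = 3+9+9 = 21 → 21 weeks.
Kitchen is on the critical path; changing it to 13 makes that path 25 weeks.
No other chain overtakes it, so the finish is 25 weeks.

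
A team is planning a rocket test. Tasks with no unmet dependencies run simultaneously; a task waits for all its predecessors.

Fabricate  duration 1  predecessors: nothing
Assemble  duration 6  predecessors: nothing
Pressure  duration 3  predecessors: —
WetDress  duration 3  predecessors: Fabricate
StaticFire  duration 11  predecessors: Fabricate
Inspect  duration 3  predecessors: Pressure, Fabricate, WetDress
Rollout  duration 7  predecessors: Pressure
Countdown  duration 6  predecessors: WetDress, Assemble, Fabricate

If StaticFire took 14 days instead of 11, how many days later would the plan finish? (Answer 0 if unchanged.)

3

Critical path before the change: Fabricate→StaticFire = 1+11 = 12 giving 12 days.
StaticFire is on the critical path; changing it to 14 makes that path 15 days.
The critical path is still Fabricate→StaticFire; finish is now 15 days.
Change in finish: 15 − 12 = +3 days.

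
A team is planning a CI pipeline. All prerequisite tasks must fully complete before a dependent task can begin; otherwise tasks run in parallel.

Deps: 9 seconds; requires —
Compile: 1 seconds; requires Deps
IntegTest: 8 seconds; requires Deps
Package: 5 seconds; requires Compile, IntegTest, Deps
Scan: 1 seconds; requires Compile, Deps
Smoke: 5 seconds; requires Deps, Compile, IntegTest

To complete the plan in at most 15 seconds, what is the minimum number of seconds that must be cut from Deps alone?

7

Current finish: 22 seconds; target: 15.
Deps is on every critical path, so each second cut from Deps cuts the finish by one (this holds down to a finish of 14).
Need 22 − 15 = 7 seconds off Deps → Deps becomes 2 seconds, finish becomes 15.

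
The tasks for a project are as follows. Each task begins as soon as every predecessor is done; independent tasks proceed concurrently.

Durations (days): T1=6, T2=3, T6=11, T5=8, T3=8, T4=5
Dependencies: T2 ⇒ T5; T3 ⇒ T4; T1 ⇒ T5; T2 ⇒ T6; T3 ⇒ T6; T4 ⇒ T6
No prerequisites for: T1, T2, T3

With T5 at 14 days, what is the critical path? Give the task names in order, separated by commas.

T3, T4, T6

The binding path is T3→T4→T6 = 8+5+11 = 24; finish at 24 days.
T5 has 10 days of float (longest path through it is 14).
No other chain overtakes it, so the finish is 24 days.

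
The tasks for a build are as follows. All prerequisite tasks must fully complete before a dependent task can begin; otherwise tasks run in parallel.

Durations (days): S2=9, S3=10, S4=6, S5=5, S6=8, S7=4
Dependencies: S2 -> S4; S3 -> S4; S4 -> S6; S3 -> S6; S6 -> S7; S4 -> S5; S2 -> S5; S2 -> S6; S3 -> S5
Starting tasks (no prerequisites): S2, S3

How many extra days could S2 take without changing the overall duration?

S3→S4→S6→S7 = 10+6+8+4 = 28 sets the makespan at 28 days.
The longest chain containing S2 totals 27 days.
Float = 28 − 27 = 1.

1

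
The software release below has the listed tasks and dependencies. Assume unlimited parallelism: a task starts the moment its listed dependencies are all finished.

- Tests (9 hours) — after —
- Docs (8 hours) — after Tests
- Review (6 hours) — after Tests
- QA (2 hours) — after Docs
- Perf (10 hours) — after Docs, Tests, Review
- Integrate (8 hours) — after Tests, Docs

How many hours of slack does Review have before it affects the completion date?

2

The longest chain is Tests→Docs→Perf = 9+8+10 = 27; overall finish 27 hours.
The longest chain containing Review totals 25 hours.
So Review can slip 17 − 15 = 2 hours.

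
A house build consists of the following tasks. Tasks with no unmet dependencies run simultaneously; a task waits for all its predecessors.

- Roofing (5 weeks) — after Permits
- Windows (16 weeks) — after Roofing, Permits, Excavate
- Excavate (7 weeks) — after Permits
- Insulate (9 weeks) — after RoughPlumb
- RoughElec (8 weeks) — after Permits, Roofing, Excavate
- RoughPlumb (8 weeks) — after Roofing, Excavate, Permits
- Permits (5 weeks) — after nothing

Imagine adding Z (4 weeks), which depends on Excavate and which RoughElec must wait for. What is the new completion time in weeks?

Originally the plan takes 29 weeks.
With Z inserted, RoughElec now waits for max(Permits, Roofing, Excavate, Z).
New critical path: Permits→Excavate→RoughPlumb→Insulate = 5+7+8+9 = 29 ⇒ 29 weeks.

29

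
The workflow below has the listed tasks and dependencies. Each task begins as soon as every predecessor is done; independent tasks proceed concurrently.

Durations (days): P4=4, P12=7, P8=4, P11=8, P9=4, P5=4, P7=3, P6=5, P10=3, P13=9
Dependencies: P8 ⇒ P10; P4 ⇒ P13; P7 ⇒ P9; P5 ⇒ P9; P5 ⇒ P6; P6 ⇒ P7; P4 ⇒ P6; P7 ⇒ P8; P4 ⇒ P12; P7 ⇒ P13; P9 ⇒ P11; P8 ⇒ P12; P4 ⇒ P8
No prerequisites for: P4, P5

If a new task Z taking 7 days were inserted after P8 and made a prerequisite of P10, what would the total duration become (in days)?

Originally the plan takes 24 days.
With Z inserted, P10 now waits for max(P8, Z).
New critical path: P4→P6→P7→P8→Z→P10 = 4+5+3+4+7+3 = 26 ⇒ 26 days.

26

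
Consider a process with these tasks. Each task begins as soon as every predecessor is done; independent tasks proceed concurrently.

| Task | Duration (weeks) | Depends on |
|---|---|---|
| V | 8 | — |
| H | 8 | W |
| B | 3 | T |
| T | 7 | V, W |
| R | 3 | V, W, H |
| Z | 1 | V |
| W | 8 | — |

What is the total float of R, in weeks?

0

The longest chain is W→H→R = 8+8+3 = 19; overall finish 19 weeks.
Longest path through R: 19 weeks (earliest finish 19, latest finish 19).
Float = 19 − 19 = 0.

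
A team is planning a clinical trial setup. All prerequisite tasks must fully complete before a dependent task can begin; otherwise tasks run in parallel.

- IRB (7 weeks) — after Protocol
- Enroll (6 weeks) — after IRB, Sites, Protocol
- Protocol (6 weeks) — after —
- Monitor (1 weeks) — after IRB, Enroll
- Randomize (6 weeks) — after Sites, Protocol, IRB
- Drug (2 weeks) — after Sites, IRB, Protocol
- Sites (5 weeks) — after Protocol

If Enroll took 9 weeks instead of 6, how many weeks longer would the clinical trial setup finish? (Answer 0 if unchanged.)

As given, the longest chain is Protocol→IRB→Enroll→Monitor = 6+7+6+1 = 20, so the finish is 20 weeks.
Enroll is on the critical path; changing it to 9 makes that path 23 weeks.
The critical path is still Protocol→IRB→Enroll→Monitor; finish is now 23 weeks.
Change in finish: 23 − 20 = +3 weeks.

3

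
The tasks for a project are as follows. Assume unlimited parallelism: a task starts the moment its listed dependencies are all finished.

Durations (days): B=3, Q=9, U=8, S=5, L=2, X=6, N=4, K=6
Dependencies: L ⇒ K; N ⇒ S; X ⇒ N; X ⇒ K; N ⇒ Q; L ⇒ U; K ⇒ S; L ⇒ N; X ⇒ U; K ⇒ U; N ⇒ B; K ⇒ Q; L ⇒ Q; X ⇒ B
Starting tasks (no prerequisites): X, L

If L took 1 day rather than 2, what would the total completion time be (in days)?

21

The binding path is X→K→Q = 6+6+9 = 21; finish at 21 days.
The longest path through L is only 17 days, so L has float 4.
No other chain overtakes it, so the finish is 21 days.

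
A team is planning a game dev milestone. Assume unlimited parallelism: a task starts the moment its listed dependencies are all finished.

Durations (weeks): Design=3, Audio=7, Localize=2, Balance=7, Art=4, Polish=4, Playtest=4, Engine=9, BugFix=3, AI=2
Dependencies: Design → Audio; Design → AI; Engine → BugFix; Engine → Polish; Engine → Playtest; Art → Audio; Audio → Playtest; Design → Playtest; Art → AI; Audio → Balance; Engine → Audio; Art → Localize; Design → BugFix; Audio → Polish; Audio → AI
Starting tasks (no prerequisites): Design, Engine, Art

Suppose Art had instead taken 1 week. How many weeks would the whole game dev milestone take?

Critical path before the change: Engine→Audio→Balance = 9+7+7 = 23 giving 23 weeks.
Art has 5 weeks of float (longest path through it is 18).
The critical path is still Engine→Audio→Balance; finish is now 23 weeks.

23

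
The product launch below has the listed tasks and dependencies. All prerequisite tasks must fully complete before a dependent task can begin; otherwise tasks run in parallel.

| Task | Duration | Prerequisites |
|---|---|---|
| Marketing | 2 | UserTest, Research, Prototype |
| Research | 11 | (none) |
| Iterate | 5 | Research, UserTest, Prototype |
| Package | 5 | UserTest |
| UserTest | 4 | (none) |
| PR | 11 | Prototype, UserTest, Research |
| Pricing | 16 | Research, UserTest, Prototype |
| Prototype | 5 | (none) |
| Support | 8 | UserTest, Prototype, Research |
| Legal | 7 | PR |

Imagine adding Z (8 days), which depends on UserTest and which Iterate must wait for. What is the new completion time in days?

Originally the project takes 29 days.
With Z inserted, Iterate now waits for max(Research, UserTest, Prototype, Z).
New critical path: Research→PR→Legal = 11+11+7 = 29 ⇒ 29 days.

29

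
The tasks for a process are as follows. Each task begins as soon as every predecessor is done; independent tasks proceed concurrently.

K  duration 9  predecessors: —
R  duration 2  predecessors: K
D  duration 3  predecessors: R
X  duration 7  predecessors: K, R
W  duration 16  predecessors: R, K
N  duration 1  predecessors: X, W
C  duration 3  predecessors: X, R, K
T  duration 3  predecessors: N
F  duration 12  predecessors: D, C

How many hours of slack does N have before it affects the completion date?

2

The longest chain is K→R→X→C→F = 9+2+7+3+12 = 33; overall finish 33 hours.
N finishes as early as 28 and must finish by 30.
Float = 33 − 31 = 2.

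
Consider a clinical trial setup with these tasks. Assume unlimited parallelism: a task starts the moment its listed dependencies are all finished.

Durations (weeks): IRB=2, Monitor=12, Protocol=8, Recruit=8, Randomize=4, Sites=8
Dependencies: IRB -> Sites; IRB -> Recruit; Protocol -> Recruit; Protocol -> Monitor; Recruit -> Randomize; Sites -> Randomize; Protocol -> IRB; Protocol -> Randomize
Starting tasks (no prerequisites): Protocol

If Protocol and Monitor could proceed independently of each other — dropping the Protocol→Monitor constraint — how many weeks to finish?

Original critical path: Protocol→IRB→Sites→Randomize = 8+2+8+4 = 22 ⇒ 22 weeks.
Without Protocol→Monitor, Monitor's earliest start moves from 8 to 0.
The longest chain is now Protocol→IRB→Sites→Randomize = 8+2+8+4 = 22, so the job takes 22 weeks.

22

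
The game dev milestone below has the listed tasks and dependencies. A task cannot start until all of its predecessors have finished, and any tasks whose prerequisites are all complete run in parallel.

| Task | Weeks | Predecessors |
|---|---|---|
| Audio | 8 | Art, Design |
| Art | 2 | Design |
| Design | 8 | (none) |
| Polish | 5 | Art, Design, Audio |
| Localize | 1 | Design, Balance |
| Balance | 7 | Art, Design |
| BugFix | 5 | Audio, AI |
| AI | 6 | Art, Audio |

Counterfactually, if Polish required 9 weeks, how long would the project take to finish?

29

Critical path before the change: Design→Art→Audio→AI→BugFix = 8+2+8+6+5 = 29 giving 29 weeks.
The longest path through Polish is only 23 weeks, so Polish has float 6.
No other chain overtakes it, so the finish is 29 weeks.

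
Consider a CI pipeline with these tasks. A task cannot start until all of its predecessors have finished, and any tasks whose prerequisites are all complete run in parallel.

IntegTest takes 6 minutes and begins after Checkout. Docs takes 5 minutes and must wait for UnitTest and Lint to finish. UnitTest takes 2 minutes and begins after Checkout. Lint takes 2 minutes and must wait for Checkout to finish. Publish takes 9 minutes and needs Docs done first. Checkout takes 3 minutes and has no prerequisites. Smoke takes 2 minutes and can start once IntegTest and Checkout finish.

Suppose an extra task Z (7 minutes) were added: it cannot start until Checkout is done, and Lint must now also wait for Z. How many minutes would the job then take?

26

Originally the job takes 19 minutes.
With Z inserted, Lint now waits for max(Checkout, Z).
New critical path: Checkout→Z→Lint→Docs→Publish = 3+7+2+5+9 = 26 ⇒ 26 minutes.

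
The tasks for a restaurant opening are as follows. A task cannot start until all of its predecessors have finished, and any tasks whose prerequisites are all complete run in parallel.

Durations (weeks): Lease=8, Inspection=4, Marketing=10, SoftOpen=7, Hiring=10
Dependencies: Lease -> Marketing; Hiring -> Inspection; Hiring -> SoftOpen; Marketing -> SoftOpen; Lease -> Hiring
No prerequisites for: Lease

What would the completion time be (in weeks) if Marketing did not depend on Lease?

With the dependency in place, Lease→Hiring→SoftOpen = 8+10+7 = 25 sets the finish at 25 weeks.
Without Lease→Marketing, Marketing's earliest start moves from 8 to 0.
The longest chain is now Lease→Hiring→SoftOpen = 8+10+7 = 25, so the schedule takes 25 weeks.

25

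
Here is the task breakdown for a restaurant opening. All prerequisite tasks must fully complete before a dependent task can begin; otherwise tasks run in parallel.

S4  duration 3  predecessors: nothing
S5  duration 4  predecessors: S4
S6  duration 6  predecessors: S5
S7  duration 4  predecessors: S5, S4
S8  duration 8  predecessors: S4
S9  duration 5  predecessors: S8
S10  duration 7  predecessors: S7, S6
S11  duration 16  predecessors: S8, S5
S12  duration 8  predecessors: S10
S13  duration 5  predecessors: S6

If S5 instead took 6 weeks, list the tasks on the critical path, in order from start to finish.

S4, S5, S6, S10, S12

Critical path before the change: S4→S5→S6→S10→S12 = 3+4+6+7+8 = 28 giving 28 weeks.
S5 is on the critical path; changing it to 6 makes that path 30 weeks.
The critical path is still S4→S5→S6→S10→S12; finish is now 30 weeks.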